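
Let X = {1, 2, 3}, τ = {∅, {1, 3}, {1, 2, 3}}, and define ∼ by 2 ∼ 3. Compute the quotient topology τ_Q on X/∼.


X/∼ = {[1], [2=3]}; |τ_Q| = 2.

Equivalence classes: [1], [2=3].
Quotient map π: X → X/∼ sends 1 ↦ [1], 2 ↦ [2=3], 3 ↦ [2=3].
For each subset V ⊆ X/∼, compute π^{-1}(V) ⊆ X and check whether π^{-1}(V) ∈ τ. V is open in τ_Q iff π^{-1}(V) ∈ τ.
  V = {}: π^{-1}(V) = ∅ ∈ τ ✓.
  V = {[1]}: π^{-1}(V) = {1} ∉ τ ✗.
  V = {[2=3]}: π^{-1}(V) = {2, 3} ∉ τ ✗.
  V = {[1], [2=3]}: π^{-1}(V) = {1, 2, 3} ∈ τ ✓.
Open sets in the quotient: τ_Q = {{}, {[1], [2=3]}} (2 elements).


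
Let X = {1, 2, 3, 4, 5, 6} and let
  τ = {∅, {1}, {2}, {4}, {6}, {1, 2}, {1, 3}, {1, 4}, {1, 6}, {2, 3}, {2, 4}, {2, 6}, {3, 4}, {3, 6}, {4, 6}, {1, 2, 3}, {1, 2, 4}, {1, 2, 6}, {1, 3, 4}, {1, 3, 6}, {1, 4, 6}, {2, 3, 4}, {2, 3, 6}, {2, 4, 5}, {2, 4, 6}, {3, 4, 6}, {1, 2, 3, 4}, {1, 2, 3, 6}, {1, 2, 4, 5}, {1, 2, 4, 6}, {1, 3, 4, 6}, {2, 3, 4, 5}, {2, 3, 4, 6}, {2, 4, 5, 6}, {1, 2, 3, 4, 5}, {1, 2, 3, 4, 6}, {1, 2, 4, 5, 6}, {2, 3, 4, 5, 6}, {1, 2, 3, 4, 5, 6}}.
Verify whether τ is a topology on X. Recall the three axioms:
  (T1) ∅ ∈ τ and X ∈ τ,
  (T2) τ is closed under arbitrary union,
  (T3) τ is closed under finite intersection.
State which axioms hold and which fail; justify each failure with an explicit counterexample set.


τ is NOT a topology on X.

Axiom (T1): ∅ ∈ τ? Yes; X ∈ τ? Yes.
Axiom (T2/T3): check pairwise unions and intersections of members of τ.
Counterexample for (T3): {1, 3} ∩ {2, 3} = {3} ∉ τ. Therefore τ is NOT a topology.


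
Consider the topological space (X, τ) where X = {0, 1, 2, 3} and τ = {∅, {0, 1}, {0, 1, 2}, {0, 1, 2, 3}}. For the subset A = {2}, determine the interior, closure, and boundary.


int(A) = ∅, cl(A) = {2, 3}, ∂A = {2, 3}.

Closed sets in (X, τ) are complements of opens:
  closed(X, τ) = {∅, {3}, {2, 3}, {0, 1, 2, 3}}.
int(A) = ⋃ {U ∈ τ : U ⊆ A}. Opens contained in A: ∅.
Taking the union of these: int(A) = ∅.
cl(A) = ⋂ {C closed : A ⊆ C}. Closed sets containing A: {2, 3}, {0, 1, 2, 3}.
Intersecting these: cl(A) = {2, 3}.
∂A = cl(A) ∖ int(A) = {2, 3} ∖ ∅ = {2, 3}.


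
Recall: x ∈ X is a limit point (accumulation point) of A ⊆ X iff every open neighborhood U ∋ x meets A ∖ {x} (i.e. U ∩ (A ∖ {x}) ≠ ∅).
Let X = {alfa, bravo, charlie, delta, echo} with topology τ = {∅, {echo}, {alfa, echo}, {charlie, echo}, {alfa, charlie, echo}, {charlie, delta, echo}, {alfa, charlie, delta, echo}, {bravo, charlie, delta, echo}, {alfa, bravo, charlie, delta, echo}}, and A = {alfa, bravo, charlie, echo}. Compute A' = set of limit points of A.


A' = {alfa, bravo, charlie, delta}

For each x ∈ X, list the open sets U ∈ τ with x ∈ U, then check whether U ∩ (A ∖ {x}) ≠ ∅ for every such U.
  x = alfa: opens ∋ x are {alfa, echo}, {alfa, charlie, echo}, {alfa, charlie, delta, echo}, {alfa, bravo, charlie, delta, echo}; each meets A ∖ {alfa}, so x IS a limit point.
  x = bravo: opens ∋ x are {bravo, charlie, delta, echo}, {alfa, bravo, charlie, delta, echo}; each meets A ∖ {bravo}, so x IS a limit point.
  x = charlie: opens ∋ x are {charlie, echo}, {alfa, charlie, echo}, {charlie, delta, echo}, {alfa, charlie, delta, echo}, {bravo, charlie, delta, echo}, {alfa, bravo, charlie, delta, echo}; each meets A ∖ {charlie}, so x IS a limit point.
  x = delta: opens ∋ x are {charlie, delta, echo}, {alfa, charlie, delta, echo}, {bravo, charlie, delta, echo}, {alfa, bravo, charlie, delta, echo}; each meets A ∖ {delta}, so x IS a limit point.
  x = echo: open {echo} ∋ x has {echo} ∩ (A ∖ {echo}) = ∅, so x is NOT a limit point.
Collecting: A' = {alfa, bravo, charlie, delta}.


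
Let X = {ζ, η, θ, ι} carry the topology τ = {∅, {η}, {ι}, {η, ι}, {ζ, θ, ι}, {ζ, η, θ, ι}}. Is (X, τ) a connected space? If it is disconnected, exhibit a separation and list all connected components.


(X, τ) is disconnected; components = [{η}, {ζ, θ, ι}].

Find clopen sets (U ∈ τ with X ∖ U ∈ τ):
  U = ∅, X ∖ U = {ζ, η, θ, ι} — both open, so U is clopen.
  U = {η}, X ∖ U = {ζ, θ, ι} — both open, so U is clopen.
  U = {ζ, θ, ι}, X ∖ U = {η} — both open, so U is clopen.
  U = {ζ, η, θ, ι}, X ∖ U = ∅ — both open, so U is clopen.
Nontrivial clopen(s) exist: e.g. {η}. So (X, τ) is disconnected.
Compute connected components by grouping points that agree on all clopens:
  component: {η}
  component: {ζ, θ, ι}


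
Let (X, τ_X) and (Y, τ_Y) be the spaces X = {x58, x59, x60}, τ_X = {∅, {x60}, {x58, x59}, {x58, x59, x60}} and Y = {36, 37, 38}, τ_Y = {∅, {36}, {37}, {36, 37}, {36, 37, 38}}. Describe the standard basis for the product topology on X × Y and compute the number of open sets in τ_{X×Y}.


Basis B = {∅ × ∅, {x60} × {36}, {x60} × {37}, {x58, x59} × {36}, {x58, x59} × {37}, {x60} × {36, 37}, {x58, x59, x60} × {36}, {x58, x59, x60} × {37}, {x60} × {36, 37, 38}, {x58, x59} × {36, 37}, {x58, x59} × {36, 37, 38}, {x58, x59, x60} × {36, 37}, {x58, x59, x60} × {36, 37, 38}}; |τ_{X×Y}| = 25.

Enumerate products U × V with U ∈ τ_X, V ∈ τ_Y (deduplicated):
  ∅ × ∅ = {} (∅)
  {x60} × {36} = {(x60,36)}
  {x60} × {37} = {(x60,37)}
  {x58, x59} × {36} = {(x58,36), (x59,36)}
  {x58, x59} × {37} = {(x58,37), (x59,37)}
  {x60} × {36, 37} = {(x60,36), (x60,37)}
  {x58, x59, x60} × {36} = {(x58,36), (x59,36), (x60,36)}
  {x58, x59, x60} × {37} = {(x58,37), (x59,37), (x60,37)}
  {x60} × {36, 37, 38} = {(x60,36), (x60,37), (x60,38)}
  {x58, x59} × {36, 37} = {(x58,36), (x58,37), (x59,36), (x59,37)}
  {x58, x59} × {36, 37, 38} = {(x58,36), (x58,37), (x58,38), (x59,36), (x59,37), (x59,38)}
  {x58, x59, x60} × {36, 37} = {(x58,36), (x58,37), (x59,36), (x59,37), (x60,36), (x60,37)}
  {x58, x59, x60} × {36, 37, 38} = {(x58,36), (x58,37), (x58,38), (x59,36), (x59,37), (x59,38), (x60,36), (x60,37), (x60,38)}
These 13 distinct sets form the basis B.
Close under arbitrary unions to get τ_{X×Y}; counting gives |τ_{X×Y}| = 25.


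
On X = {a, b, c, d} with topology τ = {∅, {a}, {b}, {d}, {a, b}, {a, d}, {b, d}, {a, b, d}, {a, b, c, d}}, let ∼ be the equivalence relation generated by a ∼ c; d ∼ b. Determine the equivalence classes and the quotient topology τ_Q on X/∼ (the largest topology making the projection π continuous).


X/∼ = {[a=c], [b=d]}; |τ_Q| = 3.

Equivalence classes: [a=c], [b=d].
Quotient map π: X → X/∼ sends a ↦ [a=c], b ↦ [b=d], c ↦ [a=c], d ↦ [b=d].
For each subset V ⊆ X/∼, compute π^{-1}(V) ⊆ X and check whether π^{-1}(V) ∈ τ. V is open in τ_Q iff π^{-1}(V) ∈ τ.
  V = {}: π^{-1}(V) = ∅ ∈ τ ✓.
  V = {[a=c]}: π^{-1}(V) = {a, c} ∉ τ ✗.
  V = {[b=d]}: π^{-1}(V) = {b, d} ∈ τ ✓.
  V = {[a=c], [b=d]}: π^{-1}(V) = {a, b, c, d} ∈ τ ✓.
Open sets in the quotient: τ_Q = {{}, {[b=d]}, {[a=c], [b=d]}} (3 elements).


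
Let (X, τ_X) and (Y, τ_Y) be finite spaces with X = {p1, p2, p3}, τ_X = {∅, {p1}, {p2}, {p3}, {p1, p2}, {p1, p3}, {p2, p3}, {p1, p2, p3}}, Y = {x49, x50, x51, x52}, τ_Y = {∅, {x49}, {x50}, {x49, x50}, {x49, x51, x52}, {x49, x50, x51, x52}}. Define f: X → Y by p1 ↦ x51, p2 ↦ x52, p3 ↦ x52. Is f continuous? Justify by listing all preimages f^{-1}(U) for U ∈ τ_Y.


f IS continuous.

Compute f^{-1}(U) for each U ∈ τ_Y:
  U = ∅: f^{-1}(U) = ∅ ∈ τ_X ✓.
  U = {x49}: f^{-1}(U) = ∅ ∈ τ_X ✓.
  U = {x50}: f^{-1}(U) = ∅ ∈ τ_X ✓.
  U = {x49, x50}: f^{-1}(U) = ∅ ∈ τ_X ✓.
  U = {x49, x51, x52}: f^{-1}(U) = {p1, p2, p3} ∈ τ_X ✓.
  U = {x49, x50, x51, x52}: f^{-1}(U) = {p1, p2, p3} ∈ τ_X ✓.
Every preimage lies in τ_X, so f IS continuous.


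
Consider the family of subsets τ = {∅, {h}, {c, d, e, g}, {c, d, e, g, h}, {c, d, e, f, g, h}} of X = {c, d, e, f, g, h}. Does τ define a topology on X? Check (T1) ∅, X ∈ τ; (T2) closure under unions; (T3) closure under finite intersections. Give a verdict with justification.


τ IS a topology on X.

Axiom (T1): ∅ ∈ τ? Yes; X ∈ τ? Yes.
Axiom (T2/T3): check pairwise unions and intersections of members of τ.
All pairwise intersections and unions checked — each lies in τ. Therefore τ satisfies (T1), (T2), (T3): it IS a topology on X.


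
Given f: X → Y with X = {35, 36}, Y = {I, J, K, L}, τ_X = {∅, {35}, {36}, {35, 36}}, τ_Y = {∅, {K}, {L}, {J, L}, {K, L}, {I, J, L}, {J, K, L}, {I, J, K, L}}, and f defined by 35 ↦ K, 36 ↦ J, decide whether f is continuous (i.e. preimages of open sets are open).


f IS continuous.

Compute f^{-1}(U) for each U ∈ τ_Y:
  U = ∅: f^{-1}(U) = ∅ ∈ τ_X ✓.
  U = {K}: f^{-1}(U) = {35} ∈ τ_X ✓.
  U = {L}: f^{-1}(U) = ∅ ∈ τ_X ✓.
  U = {J, L}: f^{-1}(U) = {36} ∈ τ_X ✓.
  U = {K, L}: f^{-1}(U) = {35} ∈ τ_X ✓.
  U = {I, J, L}: f^{-1}(U) = {36} ∈ τ_X ✓.
  U = {J, K, L}: f^{-1}(U) = {35, 36} ∈ τ_X ✓.
  U = {I, J, K, L}: f^{-1}(U) = {35, 36} ∈ τ_X ✓.
Every preimage lies in τ_X, so f IS continuous.


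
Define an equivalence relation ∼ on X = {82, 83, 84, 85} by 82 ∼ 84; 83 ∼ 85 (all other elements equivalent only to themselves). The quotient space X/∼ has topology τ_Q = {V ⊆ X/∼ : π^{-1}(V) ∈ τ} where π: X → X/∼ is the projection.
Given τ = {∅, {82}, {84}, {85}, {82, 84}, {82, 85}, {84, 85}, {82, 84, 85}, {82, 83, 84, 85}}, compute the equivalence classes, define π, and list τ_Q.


X/∼ = {[82=84], [83=85]}; |τ_Q| = 3.

Equivalence classes: [82=84], [83=85].
Quotient map π: X → X/∼ sends 82 ↦ [82=84], 83 ↦ [83=85], 84 ↦ [82=84], 85 ↦ [83=85].
For each subset V ⊆ X/∼, compute π^{-1}(V) ⊆ X and check whether π^{-1}(V) ∈ τ. V is open in τ_Q iff π^{-1}(V) ∈ τ.
  V = {}: π^{-1}(V) = ∅ ∈ τ ✓.
  V = {[82=84]}: π^{-1}(V) = {82, 84} ∈ τ ✓.
  V = {[83=85]}: π^{-1}(V) = {83, 85} ∉ τ ✗.
  V = {[82=84], [83=85]}: π^{-1}(V) = {82, 83, 84, 85} ∈ τ ✓.
Open sets in the quotient: τ_Q = {{}, {[82=84]}, {[82=84], [83=85]}} (3 elements).


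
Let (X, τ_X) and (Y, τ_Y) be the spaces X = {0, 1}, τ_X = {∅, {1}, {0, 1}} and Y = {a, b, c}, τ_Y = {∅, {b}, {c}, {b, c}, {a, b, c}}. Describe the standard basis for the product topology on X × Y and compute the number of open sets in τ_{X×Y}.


Basis B = {∅ × ∅, {1} × {b}, {1} × {c}, {0, 1} × {b}, {0, 1} × {c}, {1} × {b, c}, {1} × {a, b, c}, {0, 1} × {b, c}, {0, 1} × {a, b, c}}; |τ_{X×Y}| = 14.

Enumerate products U × V with U ∈ τ_X, V ∈ τ_Y (deduplicated):
  ∅ × ∅ = {} (∅)
  {1} × {b} = {(1,b)}
  {1} × {c} = {(1,c)}
  {0, 1} × {b} = {(0,b), (1,b)}
  {0, 1} × {c} = {(0,c), (1,c)}
  {1} × {b, c} = {(1,b), (1,c)}
  {1} × {a, b, c} = {(1,a), (1,b), (1,c)}
  {0, 1} × {b, c} = {(0,b), (0,c), (1,b), (1,c)}
  {0, 1} × {a, b, c} = {(0,a), (0,b), (0,c), (1,a), (1,b), (1,c)}
These 9 distinct sets form the basis B.
Close under arbitrary unions to get τ_{X×Y}; counting gives |τ_{X×Y}| = 14.


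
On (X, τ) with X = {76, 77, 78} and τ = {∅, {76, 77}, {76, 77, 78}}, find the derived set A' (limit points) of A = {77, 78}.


A' = {76, 78}

For each x ∈ X, list the open sets U ∈ τ with x ∈ U, then check whether U ∩ (A ∖ {x}) ≠ ∅ for every such U.
  x = 76: opens ∋ x are {76, 77}, {76, 77, 78}; each meets A ∖ {76}, so x IS a limit point.
  x = 77: open {76, 77} ∋ x has {76, 77} ∩ (A ∖ {77}) = ∅, so x is NOT a limit point.
  x = 78: opens ∋ x are {76, 77, 78}; each meets A ∖ {78}, so x IS a limit point.
Collecting: A' = {76, 78}.


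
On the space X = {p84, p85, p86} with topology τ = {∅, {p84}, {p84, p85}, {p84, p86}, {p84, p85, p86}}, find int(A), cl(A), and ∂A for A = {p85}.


int(A) = ∅, cl(A) = {p85}, ∂A = {p85}.

Closed sets in (X, τ) are complements of opens:
  closed(X, τ) = {∅, {p85}, {p86}, {p85, p86}, {p84, p85, p86}}.
int(A) = ⋃ {U ∈ τ : U ⊆ A}. Opens contained in A: ∅.
Taking the union of these: int(A) = ∅.
cl(A) = ⋂ {C closed : A ⊆ C}. Closed sets containing A: {p85}, {p85, p86}, {p84, p85, p86}.
Intersecting these: cl(A) = {p85}.
∂A = cl(A) ∖ int(A) = {p85} ∖ ∅ = {p85}.


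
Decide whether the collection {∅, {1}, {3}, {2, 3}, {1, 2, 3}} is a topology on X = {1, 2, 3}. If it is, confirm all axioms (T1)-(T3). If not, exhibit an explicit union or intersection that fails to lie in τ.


τ is NOT a topology on X.

Axiom (T1): ∅ ∈ τ? Yes; X ∈ τ? Yes.
Axiom (T2/T3): check pairwise unions and intersections of members of τ.
Counterexample for (T2): {1} ∪ {3} = {1, 3} ∉ τ. Therefore τ is NOT a topology.


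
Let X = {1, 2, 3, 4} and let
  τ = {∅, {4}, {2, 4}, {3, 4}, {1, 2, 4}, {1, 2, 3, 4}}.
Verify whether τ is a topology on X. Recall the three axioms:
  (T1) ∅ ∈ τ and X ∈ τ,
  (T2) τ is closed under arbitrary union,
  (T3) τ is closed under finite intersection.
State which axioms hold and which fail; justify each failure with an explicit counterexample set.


τ is NOT a topology on X.

Axiom (T1): ∅ ∈ τ? Yes; X ∈ τ? Yes.
Axiom (T2/T3): check pairwise unions and intersections of members of τ.
Counterexample for (T2): {2, 4} ∪ {3, 4} = {2, 3, 4} ∉ τ. Therefore τ is NOT a topology.


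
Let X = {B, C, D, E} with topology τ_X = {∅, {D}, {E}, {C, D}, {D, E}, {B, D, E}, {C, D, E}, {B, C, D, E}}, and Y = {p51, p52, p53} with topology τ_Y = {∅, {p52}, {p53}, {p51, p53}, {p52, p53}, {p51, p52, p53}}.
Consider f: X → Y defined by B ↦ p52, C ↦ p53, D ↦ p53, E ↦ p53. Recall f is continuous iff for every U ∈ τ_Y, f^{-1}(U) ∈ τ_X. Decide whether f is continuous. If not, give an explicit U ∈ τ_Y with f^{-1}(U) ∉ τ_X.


f is NOT continuous.

Compute f^{-1}(U) for each U ∈ τ_Y:
  U = ∅: f^{-1}(U) = ∅ ∈ τ_X ✓.
  U = {p52}: f^{-1}(U) = {B} ∉ τ_X ✗.
  U = {p53}: f^{-1}(U) = {C, D, E} ∈ τ_X ✓.
  U = {p51, p53}: f^{-1}(U) = {C, D, E} ∈ τ_X ✓.
  U = {p52, p53}: f^{-1}(U) = {B, C, D, E} ∈ τ_X ✓.
  U = {p51, p52, p53}: f^{-1}(U) = {B, C, D, E} ∈ τ_X ✓.
Found U = {p52} with f^{-1}(U) = {B} not in τ_X. Therefore f is NOT continuous.


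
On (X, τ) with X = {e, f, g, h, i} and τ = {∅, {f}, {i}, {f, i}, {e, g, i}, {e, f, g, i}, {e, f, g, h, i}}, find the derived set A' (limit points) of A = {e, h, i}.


A' = {e, g, h}

For each x ∈ X, list the open sets U ∈ τ with x ∈ U, then check whether U ∩ (A ∖ {x}) ≠ ∅ for every such U.
  x = e: opens ∋ x are {e, g, i}, {e, f, g, i}, {e, f, g, h, i}; each meets A ∖ {e}, so x IS a limit point.
  x = f: open {f} ∋ x has {f} ∩ (A ∖ {f}) = ∅, so x is NOT a limit point.
  x = g: opens ∋ x are {e, g, i}, {e, f, g, i}, {e, f, g, h, i}; each meets A ∖ {g}, so x IS a limit point.
  x = h: opens ∋ x are {e, f, g, h, i}; each meets A ∖ {h}, so x IS a limit point.
  x = i: open {i} ∋ x has {i} ∩ (A ∖ {i}) = ∅, so x is NOT a limit point.
Collecting: A' = {e, g, h}.


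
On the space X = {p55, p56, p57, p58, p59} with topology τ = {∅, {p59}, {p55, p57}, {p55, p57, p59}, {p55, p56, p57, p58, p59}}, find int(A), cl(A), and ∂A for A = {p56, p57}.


int(A) = ∅, cl(A) = {p55, p56, p57, p58}, ∂A = {p55, p56, p57, p58}.

Closed sets in (X, τ) are complements of opens:
  closed(X, τ) = {∅, {p56, p58}, {p56, p58, p59}, {p55, p56, p57, p58}, {p55, p56, p57, p58, p59}}.
int(A) = ⋃ {U ∈ τ : U ⊆ A}. Opens contained in A: ∅.
Taking the union of these: int(A) = ∅.
cl(A) = ⋂ {C closed : A ⊆ C}. Closed sets containing A: {p55, p56, p57, p58}, {p55, p56, p57, p58, p59}.
Intersecting these: cl(A) = {p55, p56, p57, p58}.
∂A = cl(A) ∖ int(A) = {p55, p56, p57, p58} ∖ ∅ = {p55, p56, p57, p58}.


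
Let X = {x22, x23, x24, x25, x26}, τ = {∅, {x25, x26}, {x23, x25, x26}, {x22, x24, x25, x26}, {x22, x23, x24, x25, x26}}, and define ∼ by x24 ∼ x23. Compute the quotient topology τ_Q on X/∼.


X/∼ = {[x22], [x23=x24], [x25], [x26]}; |τ_Q| = 3.

Equivalence classes: [x22], [x23=x24], [x25], [x26].
Quotient map π: X → X/∼ sends x22 ↦ [x22], x23 ↦ [x23=x24], x24 ↦ [x23=x24], x25 ↦ [x25], x26 ↦ [x26].
For each subset V ⊆ X/∼, compute π^{-1}(V) ⊆ X and check whether π^{-1}(V) ∈ τ. V is open in τ_Q iff π^{-1}(V) ∈ τ.
  V = {}: π^{-1}(V) = ∅ ∈ τ ✓.
  V = {[x22]}: π^{-1}(V) = {x22} ∉ τ ✗.
  V = {[x23=x24]}: π^{-1}(V) = {x23, x24} ∉ τ ✗.
  V = {[x22], [x23=x24]}: π^{-1}(V) = {x22, x23, x24} ∉ τ ✗.
  V = {[x25]}: π^{-1}(V) = {x25} ∉ τ ✗.
  V = {[x22], [x25]}: π^{-1}(V) = {x22, x25} ∉ τ ✗.
  V = {[x23=x24], [x25]}: π^{-1}(V) = {x23, x24, x25} ∉ τ ✗.
  V = {[x22], [x23=x24], [x25]}: π^{-1}(V) = {x22, x23, x24, x25} ∉ τ ✗.
  V = {[x26]}: π^{-1}(V) = {x26} ∉ τ ✗.
  V = {[x22], [x26]}: π^{-1}(V) = {x22, x26} ∉ τ ✗.
  V = {[x23=x24], [x26]}: π^{-1}(V) = {x23, x24, x26} ∉ τ ✗.
  V = {[x22], [x23=x24], [x26]}: π^{-1}(V) = {x22, x23, x24, x26} ∉ τ ✗.
  V = {[x25], [x26]}: π^{-1}(V) = {x25, x26} ∈ τ ✓.
  V = {[x22], [x25], [x26]}: π^{-1}(V) = {x22, x25, x26} ∉ τ ✗.
  V = {[x23=x24], [x25], [x26]}: π^{-1}(V) = {x23, x24, x25, x26} ∉ τ ✗.
  V = {[x22], [x23=x24], [x25], [x26]}: π^{-1}(V) = {x22, x23, x24, x25, x26} ∈ τ ✓.
Open sets in the quotient: τ_Q = {{}, {[x25], [x26]}, {[x22], [x23=x24], [x25], [x26]}} (3 elements).


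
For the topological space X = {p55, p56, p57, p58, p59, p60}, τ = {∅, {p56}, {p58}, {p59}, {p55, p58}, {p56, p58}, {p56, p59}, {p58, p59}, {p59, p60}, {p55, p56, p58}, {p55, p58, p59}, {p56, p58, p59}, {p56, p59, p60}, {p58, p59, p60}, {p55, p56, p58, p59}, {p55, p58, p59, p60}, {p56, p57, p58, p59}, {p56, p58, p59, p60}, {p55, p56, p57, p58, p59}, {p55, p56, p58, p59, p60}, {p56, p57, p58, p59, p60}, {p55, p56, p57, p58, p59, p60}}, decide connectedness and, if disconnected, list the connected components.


(X, τ) is connected.

Find clopen sets (U ∈ τ with X ∖ U ∈ τ):
  U = ∅, X ∖ U = {p55, p56, p57, p58, p59, p60} — both open, so U is clopen.
  U = {p55, p56, p57, p58, p59, p60}, X ∖ U = ∅ — both open, so U is clopen.
Only trivial clopens (∅ and X) exist, so (X, τ) is connected.
Compute connected components by grouping points that agree on all clopens:
  component: {p55, p56, p57, p58, p59, p60}


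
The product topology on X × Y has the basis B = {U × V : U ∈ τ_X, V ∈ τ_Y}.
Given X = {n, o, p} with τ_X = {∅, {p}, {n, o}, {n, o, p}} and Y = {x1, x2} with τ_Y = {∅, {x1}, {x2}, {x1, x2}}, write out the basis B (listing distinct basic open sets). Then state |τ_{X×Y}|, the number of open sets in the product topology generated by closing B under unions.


Basis B = {∅ × ∅, {p} × {x1}, {p} × {x2}, {n, o} × {x1}, {n, o} × {x2}, {p} × {x1, x2}, {n, o, p} × {x1}, {n, o, p} × {x2}, {n, o} × {x1, x2}, {n, o, p} × {x1, x2}}; |τ_{X×Y}| = 16.

Enumerate products U × V with U ∈ τ_X, V ∈ τ_Y (deduplicated):
  ∅ × ∅ = {} (∅)
  {p} × {x1} = {(p,x1)}
  {p} × {x2} = {(p,x2)}
  {n, o} × {x1} = {(n,x1), (o,x1)}
  {n, o} × {x2} = {(n,x2), (o,x2)}
  {p} × {x1, x2} = {(p,x1), (p,x2)}
  {n, o, p} × {x1} = {(n,x1), (o,x1), (p,x1)}
  {n, o, p} × {x2} = {(n,x2), (o,x2), (p,x2)}
  {n, o} × {x1, x2} = {(n,x1), (n,x2), (o,x1), (o,x2)}
  {n, o, p} × {x1, x2} = {(n,x1), (n,x2), (o,x1), (o,x2), (p,x1), (p,x2)}
These 10 distinct sets form the basis B.
Close under arbitrary unions to get τ_{X×Y}; counting gives |τ_{X×Y}| = 16.


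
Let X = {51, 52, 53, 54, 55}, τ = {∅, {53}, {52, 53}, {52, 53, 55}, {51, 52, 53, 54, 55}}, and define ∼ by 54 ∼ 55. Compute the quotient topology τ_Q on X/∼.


X/∼ = {[51], [52], [53], [54=55]}; |τ_Q| = 4.

Equivalence classes: [51], [52], [53], [54=55].
Quotient map π: X → X/∼ sends 51 ↦ [51], 52 ↦ [52], 53 ↦ [53], 54 ↦ [54=55], 55 ↦ [54=55].
For each subset V ⊆ X/∼, compute π^{-1}(V) ⊆ X and check whether π^{-1}(V) ∈ τ. V is open in τ_Q iff π^{-1}(V) ∈ τ.
  V = {}: π^{-1}(V) = ∅ ∈ τ ✓.
  V = {[51]}: π^{-1}(V) = {51} ∉ τ ✗.
  V = {[52]}: π^{-1}(V) = {52} ∉ τ ✗.
  V = {[51], [52]}: π^{-1}(V) = {51, 52} ∉ τ ✗.
  V = {[53]}: π^{-1}(V) = {53} ∈ τ ✓.
  V = {[51], [53]}: π^{-1}(V) = {51, 53} ∉ τ ✗.
  V = {[52], [53]}: π^{-1}(V) = {52, 53} ∈ τ ✓.
  V = {[51], [52], [53]}: π^{-1}(V) = {51, 52, 53} ∉ τ ✗.
  V = {[54=55]}: π^{-1}(V) = {54, 55} ∉ τ ✗.
  V = {[51], [54=55]}: π^{-1}(V) = {51, 54, 55} ∉ τ ✗.
  V = {[52], [54=55]}: π^{-1}(V) = {52, 54, 55} ∉ τ ✗.
  V = {[51], [52], [54=55]}: π^{-1}(V) = {51, 52, 54, 55} ∉ τ ✗.
  V = {[53], [54=55]}: π^{-1}(V) = {53, 54, 55} ∉ τ ✗.
  V = {[51], [53], [54=55]}: π^{-1}(V) = {51, 53, 54, 55} ∉ τ ✗.
  V = {[52], [53], [54=55]}: π^{-1}(V) = {52, 53, 54, 55} ∉ τ ✗.
  V = {[51], [52], [53], [54=55]}: π^{-1}(V) = {51, 52, 53, 54, 55} ∈ τ ✓.
Open sets in the quotient: τ_Q = {{}, {[53]}, {[52], [53]}, {[51], [52], [53], [54=55]}} (4 elements).


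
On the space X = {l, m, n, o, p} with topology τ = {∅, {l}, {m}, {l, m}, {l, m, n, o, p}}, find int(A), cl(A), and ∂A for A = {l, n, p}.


int(A) = {l}, cl(A) = {l, n, o, p}, ∂A = {n, o, p}.

Closed sets in (X, τ) are complements of opens:
  closed(X, τ) = {∅, {n, o, p}, {l, n, o, p}, {m, n, o, p}, {l, m, n, o, p}}.
int(A) = ⋃ {U ∈ τ : U ⊆ A}. Opens contained in A: ∅, {l}.
Taking the union of these: int(A) = {l}.
cl(A) = ⋂ {C closed : A ⊆ C}. Closed sets containing A: {l, n, o, p}, {l, m, n, o, p}.
Intersecting these: cl(A) = {l, n, o, p}.
∂A = cl(A) ∖ int(A) = {l, n, o, p} ∖ {l} = {n, o, p}.


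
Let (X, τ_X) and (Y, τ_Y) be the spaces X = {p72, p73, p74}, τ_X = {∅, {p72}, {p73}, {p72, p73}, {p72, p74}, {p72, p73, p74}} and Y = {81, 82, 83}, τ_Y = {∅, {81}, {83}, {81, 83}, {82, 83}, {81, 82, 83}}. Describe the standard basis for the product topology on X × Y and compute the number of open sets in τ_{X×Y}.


Basis B = {∅ × ∅, {p72} × {81}, {p72} × {83}, {p73} × {81}, {p73} × {83}, {p72} × {81, 83}, {p72, p73} × {81}, {p72, p74} × {81}, {p72} × {82, 83}, {p72, p73} × {83}, {p72, p74} × {83}, {p73} × {81, 83}, {p73} × {82, 83}, {p72} × {81, 82, 83}, {p72, p73, p74} × {81}, {p72, p73, p74} × {83}, {p73} × {81, 82, 83}, {p72, p73} × {81, 83}, {p72, p74} × {81, 83}, {p72, p73} × {82, 83}, {p72, p74} × {82, 83}, {p72, p73} × {81, 82, 83}, {p72, p74} × {81, 82, 83}, {p72, p73, p74} × {81, 83}, {p72, p73, p74} × {82, 83}, {p72, p73, p74} × {81, 82, 83}}; |τ_{X×Y}| = 108.

Enumerate products U × V with U ∈ τ_X, V ∈ τ_Y (deduplicated):
  ∅ × ∅ = {} (∅)
  {p72} × {81} = {(p72,81)}
  {p72} × {83} = {(p72,83)}
  {p73} × {81} = {(p73,81)}
  {p73} × {83} = {(p73,83)}
  {p72} × {81, 83} = {(p72,81), (p72,83)}
  {p72, p73} × {81} = {(p72,81), (p73,81)}
  {p72, p74} × {81} = {(p72,81), (p74,81)}
  {p72} × {82, 83} = {(p72,82), (p72,83)}
  {p72, p73} × {83} = {(p72,83), (p73,83)}
  {p72, p74} × {83} = {(p72,83), (p74,83)}
  {p73} × {81, 83} = {(p73,81), (p73,83)}
  {p73} × {82, 83} = {(p73,82), (p73,83)}
  {p72} × {81, 82, 83} = {(p72,81), (p72,82), (p72,83)}
  {p72, p73, p74} × {81} = {(p72,81), (p73,81), (p74,81)}
  {p72, p73, p74} × {83} = {(p72,83), (p73,83), (p74,83)}
  {p73} × {81, 82, 83} = {(p73,81), (p73,82), (p73,83)}
  {p72, p73} × {81, 83} = {(p72,81), (p72,83), (p73,81), (p73,83)}
  {p72, p74} × {81, 83} = {(p72,81), (p72,83), (p74,81), (p74,83)}
  {p72, p73} × {82, 83} = {(p72,82), (p72,83), (p73,82), (p73,83)}
  {p72, p74} × {82, 83} = {(p72,82), (p72,83), (p74,82), (p74,83)}
  {p72, p73} × {81, 82, 83} = {(p72,81), (p72,82), (p72,83), (p73,81), (p73,82), (p73,83)}
  {p72, p74} × {81, 82, 83} = {(p72,81), (p72,82), (p72,83), (p74,81), (p74,82), (p74,83)}
  {p72, p73, p74} × {81, 83} = {(p72,81), (p72,83), (p73,81), (p73,83), (p74,81), (p74,83)}
  {p72, p73, p74} × {82, 83} = {(p72,82), (p72,83), (p73,82), (p73,83), (p74,82), (p74,83)}
  {p72, p73, p74} × {81, 82, 83} = {(p72,81), (p72,82), (p72,83), (p73,81), (p73,82), (p73,83), (p74,81), (p74,82), (p74,83)}
These 26 distinct sets form the basis B.
Close under arbitrary unions to get τ_{X×Y}; counting gives |τ_{X×Y}| = 108.


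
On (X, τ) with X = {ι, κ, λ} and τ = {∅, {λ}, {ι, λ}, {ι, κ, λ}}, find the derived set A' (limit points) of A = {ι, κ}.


A' = {κ}

For each x ∈ X, list the open sets U ∈ τ with x ∈ U, then check whether U ∩ (A ∖ {x}) ≠ ∅ for every such U.
  x = ι: open {ι, λ} ∋ x has {ι, λ} ∩ (A ∖ {ι}) = ∅, so x is NOT a limit point.
  x = κ: opens ∋ x are {ι, κ, λ}; each meets A ∖ {κ}, so x IS a limit point.
  x = λ: open {λ} ∋ x has {λ} ∩ (A ∖ {λ}) = ∅, so x is NOT a limit point.
Collecting: A' = {κ}.


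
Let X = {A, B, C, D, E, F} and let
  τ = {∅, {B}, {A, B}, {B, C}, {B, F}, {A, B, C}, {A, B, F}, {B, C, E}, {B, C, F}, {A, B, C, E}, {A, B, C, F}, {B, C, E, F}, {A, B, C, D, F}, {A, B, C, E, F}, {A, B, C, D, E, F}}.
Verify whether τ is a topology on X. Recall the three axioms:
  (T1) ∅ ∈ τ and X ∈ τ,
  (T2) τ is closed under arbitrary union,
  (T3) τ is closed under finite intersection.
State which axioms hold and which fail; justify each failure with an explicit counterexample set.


τ IS a topology on X.

Axiom (T1): ∅ ∈ τ? Yes; X ∈ τ? Yes.
Axiom (T2/T3): check pairwise unions and intersections of members of τ.
All pairwise intersections and unions checked — each lies in τ. Therefore τ satisfies (T1), (T2), (T3): it IS a topology on X.


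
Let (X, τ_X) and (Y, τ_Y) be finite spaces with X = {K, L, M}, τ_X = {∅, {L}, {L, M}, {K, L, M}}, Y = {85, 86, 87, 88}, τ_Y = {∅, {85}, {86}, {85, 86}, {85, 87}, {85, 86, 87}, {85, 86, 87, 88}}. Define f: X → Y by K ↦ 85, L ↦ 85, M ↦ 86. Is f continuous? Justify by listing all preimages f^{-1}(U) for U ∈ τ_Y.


f is NOT continuous.

Compute f^{-1}(U) for each U ∈ τ_Y:
  U = ∅: f^{-1}(U) = ∅ ∈ τ_X ✓.
  U = {85}: f^{-1}(U) = {K, L} ∉ τ_X ✗.
  U = {86}: f^{-1}(U) = {M} ∉ τ_X ✗.
  U = {85, 86}: f^{-1}(U) = {K, L, M} ∈ τ_X ✓.
  U = {85, 87}: f^{-1}(U) = {K, L} ∉ τ_X ✗.
  U = {85, 86, 87}: f^{-1}(U) = {K, L, M} ∈ τ_X ✓.
  U = {85, 86, 87, 88}: f^{-1}(U) = {K, L, M} ∈ τ_X ✓.
Found U = {85} with f^{-1}(U) = {K, L} not in τ_X. Therefore f is NOT continuous.


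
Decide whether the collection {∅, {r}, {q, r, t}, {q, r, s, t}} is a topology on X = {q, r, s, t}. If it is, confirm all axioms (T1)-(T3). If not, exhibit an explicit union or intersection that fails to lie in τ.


τ IS a topology on X.

Axiom (T1): ∅ ∈ τ? Yes; X ∈ τ? Yes.
Axiom (T2/T3): check pairwise unions and intersections of members of τ.
All pairwise intersections and unions checked — each lies in τ. Therefore τ satisfies (T1), (T2), (T3): it IS a topology on X.


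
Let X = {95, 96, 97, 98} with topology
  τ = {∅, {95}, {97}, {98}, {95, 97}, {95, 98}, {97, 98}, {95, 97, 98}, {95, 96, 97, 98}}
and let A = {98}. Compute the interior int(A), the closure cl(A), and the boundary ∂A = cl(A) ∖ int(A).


int(A) = {98}, cl(A) = {96, 98}, ∂A = {96}.

Closed sets in (X, τ) are complements of opens:
  closed(X, τ) = {∅, {96}, {95, 96}, {96, 97}, {96, 98}, {95, 96, 97}, {95, 96, 98}, {96, 97, 98}, {95, 96, 97, 98}}.
int(A) = ⋃ {U ∈ τ : U ⊆ A}. Opens contained in A: ∅, {98}.
Taking the union of these: int(A) = {98}.
cl(A) = ⋂ {C closed : A ⊆ C}. Closed sets containing A: {96, 98}, {95, 96, 98}, {96, 97, 98}, {95, 96, 97, 98}.
Intersecting these: cl(A) = {96, 98}.
∂A = cl(A) ∖ int(A) = {96, 98} ∖ {98} = {96}.


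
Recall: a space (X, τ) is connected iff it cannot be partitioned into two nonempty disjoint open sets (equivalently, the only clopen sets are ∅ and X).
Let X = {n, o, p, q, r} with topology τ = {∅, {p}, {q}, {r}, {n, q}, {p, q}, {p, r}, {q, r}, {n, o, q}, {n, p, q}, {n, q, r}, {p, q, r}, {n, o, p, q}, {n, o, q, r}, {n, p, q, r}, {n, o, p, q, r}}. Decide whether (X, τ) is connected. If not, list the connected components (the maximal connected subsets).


(X, τ) is disconnected; components = [{p}, {r}, {n, o, q}].

Find clopen sets (U ∈ τ with X ∖ U ∈ τ):
  U = ∅, X ∖ U = {n, o, p, q, r} — both open, so U is clopen.
  U = {p}, X ∖ U = {n, o, q, r} — both open, so U is clopen.
  U = {r}, X ∖ U = {n, o, p, q} — both open, so U is clopen.
  U = {p, r}, X ∖ U = {n, o, q} — both open, so U is clopen.
  U = {n, o, q}, X ∖ U = {p, r} — both open, so U is clopen.
  U = {n, o, p, q}, X ∖ U = {r} — both open, so U is clopen.
  U = {n, o, q, r}, X ∖ U = {p} — both open, so U is clopen.
  U = {n, o, p, q, r}, X ∖ U = ∅ — both open, so U is clopen.
Nontrivial clopen(s) exist: e.g. {r}. So (X, τ) is disconnected.
Compute connected components by grouping points that agree on all clopens:
  component: {p}
  component: {r}
  component: {n, o, q}


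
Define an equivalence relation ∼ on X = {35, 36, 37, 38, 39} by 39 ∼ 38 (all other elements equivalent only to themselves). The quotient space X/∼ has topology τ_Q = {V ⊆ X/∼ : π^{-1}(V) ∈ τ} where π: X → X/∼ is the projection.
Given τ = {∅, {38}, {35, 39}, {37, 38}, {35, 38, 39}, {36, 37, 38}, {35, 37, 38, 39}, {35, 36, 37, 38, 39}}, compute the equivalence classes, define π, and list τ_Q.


X/∼ = {[35], [36], [37], [38=39]}; |τ_Q| = 4.

Equivalence classes: [35], [36], [37], [38=39].
Quotient map π: X → X/∼ sends 35 ↦ [35], 36 ↦ [36], 37 ↦ [37], 38 ↦ [38=39], 39 ↦ [38=39].
For each subset V ⊆ X/∼, compute π^{-1}(V) ⊆ X and check whether π^{-1}(V) ∈ τ. V is open in τ_Q iff π^{-1}(V) ∈ τ.
  V = {}: π^{-1}(V) = ∅ ∈ τ ✓.
  V = {[35]}: π^{-1}(V) = {35} ∉ τ ✗.
  V = {[36]}: π^{-1}(V) = {36} ∉ τ ✗.
  V = {[35], [36]}: π^{-1}(V) = {35, 36} ∉ τ ✗.
  V = {[37]}: π^{-1}(V) = {37} ∉ τ ✗.
  V = {[35], [37]}: π^{-1}(V) = {35, 37} ∉ τ ✗.
  V = {[36], [37]}: π^{-1}(V) = {36, 37} ∉ τ ✗.
  V = {[35], [36], [37]}: π^{-1}(V) = {35, 36, 37} ∉ τ ✗.
  V = {[38=39]}: π^{-1}(V) = {38, 39} ∉ τ ✗.
  V = {[35], [38=39]}: π^{-1}(V) = {35, 38, 39} ∈ τ ✓.
  V = {[36], [38=39]}: π^{-1}(V) = {36, 38, 39} ∉ τ ✗.
  V = {[35], [36], [38=39]}: π^{-1}(V) = {35, 36, 38, 39} ∉ τ ✗.
  V = {[37], [38=39]}: π^{-1}(V) = {37, 38, 39} ∉ τ ✗.
  V = {[35], [37], [38=39]}: π^{-1}(V) = {35, 37, 38, 39} ∈ τ ✓.
  V = {[36], [37], [38=39]}: π^{-1}(V) = {36, 37, 38, 39} ∉ τ ✗.
  V = {[35], [36], [37], [38=39]}: π^{-1}(V) = {35, 36, 37, 38, 39} ∈ τ ✓.
Open sets in the quotient: τ_Q = {{}, {[35], [38=39]}, {[35], [37], [38=39]}, {[35], [36], [37], [38=39]}} (4 elements).


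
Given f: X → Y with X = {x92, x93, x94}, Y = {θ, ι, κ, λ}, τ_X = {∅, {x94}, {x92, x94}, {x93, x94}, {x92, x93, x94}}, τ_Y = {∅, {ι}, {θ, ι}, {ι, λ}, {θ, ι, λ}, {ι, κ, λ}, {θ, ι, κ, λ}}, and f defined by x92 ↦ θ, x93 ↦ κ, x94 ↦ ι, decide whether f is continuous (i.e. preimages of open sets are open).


f IS continuous.

Compute f^{-1}(U) for each U ∈ τ_Y:
  U = ∅: f^{-1}(U) = ∅ ∈ τ_X ✓.
  U = {ι}: f^{-1}(U) = {x94} ∈ τ_X ✓.
  U = {θ, ι}: f^{-1}(U) = {x92, x94} ∈ τ_X ✓.
  U = {ι, λ}: f^{-1}(U) = {x94} ∈ τ_X ✓.
  U = {θ, ι, λ}: f^{-1}(U) = {x92, x94} ∈ τ_X ✓.
  U = {ι, κ, λ}: f^{-1}(U) = {x93, x94} ∈ τ_X ✓.
  U = {θ, ι, κ, λ}: f^{-1}(U) = {x92, x93, x94} ∈ τ_X ✓.
Every preimage lies in τ_X, so f IS continuous.


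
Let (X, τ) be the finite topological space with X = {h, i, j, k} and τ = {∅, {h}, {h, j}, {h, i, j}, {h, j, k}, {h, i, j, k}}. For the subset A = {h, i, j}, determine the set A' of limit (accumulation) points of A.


A' = {i, j, k}

For each x ∈ X, list the open sets U ∈ τ with x ∈ U, then check whether U ∩ (A ∖ {x}) ≠ ∅ for every such U.
  x = h: open {h} ∋ x has {h} ∩ (A ∖ {h}) = ∅, so x is NOT a limit point.
  x = i: opens ∋ x are {h, i, j}, {h, i, j, k}; each meets A ∖ {i}, so x IS a limit point.
  x = j: opens ∋ x are {h, j}, {h, i, j}, {h, j, k}, {h, i, j, k}; each meets A ∖ {j}, so x IS a limit point.
  x = k: opens ∋ x are {h, j, k}, {h, i, j, k}; each meets A ∖ {k}, so x IS a limit point.
Collecting: A' = {i, j, k}.


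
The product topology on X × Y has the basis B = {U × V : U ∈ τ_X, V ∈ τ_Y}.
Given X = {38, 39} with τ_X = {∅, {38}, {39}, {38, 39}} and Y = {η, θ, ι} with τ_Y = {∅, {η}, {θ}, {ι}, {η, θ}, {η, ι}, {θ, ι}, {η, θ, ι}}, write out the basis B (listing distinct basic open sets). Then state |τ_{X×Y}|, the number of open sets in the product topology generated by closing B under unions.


Basis B = {∅ × ∅, {38} × {η}, {38} × {θ}, {38} × {ι}, {39} × {η}, {39} × {θ}, {39} × {ι}, {38} × {η, θ}, {38} × {η, ι}, {38, 39} × {η}, {38} × {θ, ι}, {38, 39} × {θ}, {38, 39} × {ι}, {39} × {η, θ}, {39} × {η, ι}, {39} × {θ, ι}, {38} × {η, θ, ι}, {39} × {η, θ, ι}, {38, 39} × {η, θ}, {38, 39} × {η, ι}, {38, 39} × {θ, ι}, {38, 39} × {η, θ, ι}}; |τ_{X×Y}| = 64.

Enumerate products U × V with U ∈ τ_X, V ∈ τ_Y (deduplicated):
  ∅ × ∅ = {} (∅)
  {38} × {η} = {(38,η)}
  {38} × {θ} = {(38,θ)}
  {38} × {ι} = {(38,ι)}
  {39} × {η} = {(39,η)}
  {39} × {θ} = {(39,θ)}
  {39} × {ι} = {(39,ι)}
  {38} × {η, θ} = {(38,η), (38,θ)}
  {38} × {η, ι} = {(38,η), (38,ι)}
  {38, 39} × {η} = {(38,η), (39,η)}
  {38} × {θ, ι} = {(38,θ), (38,ι)}
  {38, 39} × {θ} = {(38,θ), (39,θ)}
  {38, 39} × {ι} = {(38,ι), (39,ι)}
  {39} × {η, θ} = {(39,η), (39,θ)}
  {39} × {η, ι} = {(39,η), (39,ι)}
  {39} × {θ, ι} = {(39,θ), (39,ι)}
  {38} × {η, θ, ι} = {(38,η), (38,θ), (38,ι)}
  {39} × {η, θ, ι} = {(39,η), (39,θ), (39,ι)}
  {38, 39} × {η, θ} = {(38,η), (38,θ), (39,η), (39,θ)}
  {38, 39} × {η, ι} = {(38,η), (38,ι), (39,η), (39,ι)}
  {38, 39} × {θ, ι} = {(38,θ), (38,ι), (39,θ), (39,ι)}
  {38, 39} × {η, θ, ι} = {(38,η), (38,θ), (38,ι), (39,η), (39,θ), (39,ι)}
These 22 distinct sets form the basis B.
Close under arbitrary unions to get τ_{X×Y}; counting gives |τ_{X×Y}| = 64.


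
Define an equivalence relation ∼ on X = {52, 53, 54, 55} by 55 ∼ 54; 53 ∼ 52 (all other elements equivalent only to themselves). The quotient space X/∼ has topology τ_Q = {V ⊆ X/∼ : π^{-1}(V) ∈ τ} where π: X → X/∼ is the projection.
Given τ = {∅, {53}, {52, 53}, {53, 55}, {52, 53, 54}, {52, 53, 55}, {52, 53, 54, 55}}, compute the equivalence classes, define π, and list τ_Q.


X/∼ = {[52=53], [54=55]}; |τ_Q| = 3.

Equivalence classes: [52=53], [54=55].
Quotient map π: X → X/∼ sends 52 ↦ [52=53], 53 ↦ [52=53], 54 ↦ [54=55], 55 ↦ [54=55].
For each subset V ⊆ X/∼, compute π^{-1}(V) ⊆ X and check whether π^{-1}(V) ∈ τ. V is open in τ_Q iff π^{-1}(V) ∈ τ.
  V = {}: π^{-1}(V) = ∅ ∈ τ ✓.
  V = {[52=53]}: π^{-1}(V) = {52, 53} ∈ τ ✓.
  V = {[54=55]}: π^{-1}(V) = {54, 55} ∉ τ ✗.
  V = {[52=53], [54=55]}: π^{-1}(V) = {52, 53, 54, 55} ∈ τ ✓.
Open sets in the quotient: τ_Q = {{}, {[52=53]}, {[52=53], [54=55]}} (3 elements).


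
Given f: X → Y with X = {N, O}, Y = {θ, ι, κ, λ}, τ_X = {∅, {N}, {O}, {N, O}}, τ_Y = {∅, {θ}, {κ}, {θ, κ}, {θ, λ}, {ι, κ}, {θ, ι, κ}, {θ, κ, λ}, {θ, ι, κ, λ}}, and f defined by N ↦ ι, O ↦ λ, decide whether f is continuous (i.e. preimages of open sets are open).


f IS continuous.

Compute f^{-1}(U) for each U ∈ τ_Y:
  U = ∅: f^{-1}(U) = ∅ ∈ τ_X ✓.
  U = {θ}: f^{-1}(U) = ∅ ∈ τ_X ✓.
  U = {κ}: f^{-1}(U) = ∅ ∈ τ_X ✓.
  U = {θ, κ}: f^{-1}(U) = ∅ ∈ τ_X ✓.
  U = {θ, λ}: f^{-1}(U) = {O} ∈ τ_X ✓.
  U = {ι, κ}: f^{-1}(U) = {N} ∈ τ_X ✓.
  U = {θ, ι, κ}: f^{-1}(U) = {N} ∈ τ_X ✓.
  U = {θ, κ, λ}: f^{-1}(U) = {O} ∈ τ_X ✓.
  U = {θ, ι, κ, λ}: f^{-1}(U) = {N, O} ∈ τ_X ✓.
Every preimage lies in τ_X, so f IS continuous.


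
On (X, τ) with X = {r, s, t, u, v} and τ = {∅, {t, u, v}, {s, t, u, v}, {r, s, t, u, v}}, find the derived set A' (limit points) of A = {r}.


A' = ∅

For each x ∈ X, list the open sets U ∈ τ with x ∈ U, then check whether U ∩ (A ∖ {x}) ≠ ∅ for every such U.
  x = r: open {r, s, t, u, v} ∋ x has {r, s, t, u, v} ∩ (A ∖ {r}) = ∅, so x is NOT a limit point.
  x = s: open {s, t, u, v} ∋ x has {s, t, u, v} ∩ (A ∖ {s}) = ∅, so x is NOT a limit point.
  x = t: open {t, u, v} ∋ x has {t, u, v} ∩ (A ∖ {t}) = ∅, so x is NOT a limit point.
  x = u: open {t, u, v} ∋ x has {t, u, v} ∩ (A ∖ {u}) = ∅, so x is NOT a limit point.
  x = v: open {t, u, v} ∋ x has {t, u, v} ∩ (A ∖ {v}) = ∅, so x is NOT a limit point.
Collecting: A' = ∅.


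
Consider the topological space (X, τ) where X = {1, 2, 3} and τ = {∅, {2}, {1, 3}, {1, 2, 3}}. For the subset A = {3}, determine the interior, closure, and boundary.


int(A) = ∅, cl(A) = {1, 3}, ∂A = {1, 3}.

Closed sets in (X, τ) are complements of opens:
  closed(X, τ) = {∅, {2}, {1, 3}, {1, 2, 3}}.
int(A) = ⋃ {U ∈ τ : U ⊆ A}. Opens contained in A: ∅.
Taking the union of these: int(A) = ∅.
cl(A) = ⋂ {C closed : A ⊆ C}. Closed sets containing A: {1, 3}, {1, 2, 3}.
Intersecting these: cl(A) = {1, 3}.
∂A = cl(A) ∖ int(A) = {1, 3} ∖ ∅ = {1, 3}.


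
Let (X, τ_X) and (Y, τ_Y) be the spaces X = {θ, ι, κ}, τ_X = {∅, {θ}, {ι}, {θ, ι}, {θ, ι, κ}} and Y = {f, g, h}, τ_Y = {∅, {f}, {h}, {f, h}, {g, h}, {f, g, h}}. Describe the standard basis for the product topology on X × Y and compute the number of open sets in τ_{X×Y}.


Basis B = {∅ × ∅, {θ} × {f}, {θ} × {h}, {ι} × {f}, {ι} × {h}, {θ} × {f, h}, {θ, ι} × {f}, {θ} × {g, h}, {θ, ι} × {h}, {ι} × {f, h}, {ι} × {g, h}, {θ} × {f, g, h}, {θ, ι, κ} × {f}, {θ, ι, κ} × {h}, {ι} × {f, g, h}, {θ, ι} × {f, h}, {θ, ι} × {g, h}, {θ, ι} × {f, g, h}, {θ, ι, κ} × {f, h}, {θ, ι, κ} × {g, h}, {θ, ι, κ} × {f, g, h}}; |τ_{X×Y}| = 70.

Enumerate products U × V with U ∈ τ_X, V ∈ τ_Y (deduplicated):
  ∅ × ∅ = {} (∅)
  {θ} × {f} = {(θ,f)}
  {θ} × {h} = {(θ,h)}
  {ι} × {f} = {(ι,f)}
  {ι} × {h} = {(ι,h)}
  {θ} × {f, h} = {(θ,f), (θ,h)}
  {θ, ι} × {f} = {(θ,f), (ι,f)}
  {θ} × {g, h} = {(θ,g), (θ,h)}
  {θ, ι} × {h} = {(θ,h), (ι,h)}
  {ι} × {f, h} = {(ι,f), (ι,h)}
  {ι} × {g, h} = {(ι,g), (ι,h)}
  {θ} × {f, g, h} = {(θ,f), (θ,g), (θ,h)}
  {θ, ι, κ} × {f} = {(θ,f), (ι,f), (κ,f)}
  {θ, ι, κ} × {h} = {(θ,h), (ι,h), (κ,h)}
  {ι} × {f, g, h} = {(ι,f), (ι,g), (ι,h)}
  {θ, ι} × {f, h} = {(θ,f), (θ,h), (ι,f), (ι,h)}
  {θ, ι} × {g, h} = {(θ,g), (θ,h), (ι,g), (ι,h)}
  {θ, ι} × {f, g, h} = {(θ,f), (θ,g), (θ,h), (ι,f), (ι,g), (ι,h)}
  {θ, ι, κ} × {f, h} = {(θ,f), (θ,h), (ι,f), (ι,h), (κ,f), (κ,h)}
  {θ, ι, κ} × {g, h} = {(θ,g), (θ,h), (ι,g), (ι,h), (κ,g), (κ,h)}
  {θ, ι, κ} × {f, g, h} = {(θ,f), (θ,g), (θ,h), (ι,f), (ι,g), (ι,h), (κ,f), (κ,g), (κ,h)}
These 21 distinct sets form the basis B.
Close under arbitrary unions to get τ_{X×Y}; counting gives |τ_{X×Y}| = 70.


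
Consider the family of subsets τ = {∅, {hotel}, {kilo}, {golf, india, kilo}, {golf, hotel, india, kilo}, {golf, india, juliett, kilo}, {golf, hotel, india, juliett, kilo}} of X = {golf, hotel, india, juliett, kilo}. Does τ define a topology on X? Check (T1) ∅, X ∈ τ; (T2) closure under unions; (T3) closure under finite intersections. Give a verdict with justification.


τ is NOT a topology on X.

Axiom (T1): ∅ ∈ τ? Yes; X ∈ τ? Yes.
Axiom (T2/T3): check pairwise unions and intersections of members of τ.
Counterexample for (T2): {hotel} ∪ {kilo} = {hotel, kilo} ∉ τ. Therefore τ is NOT a topology.


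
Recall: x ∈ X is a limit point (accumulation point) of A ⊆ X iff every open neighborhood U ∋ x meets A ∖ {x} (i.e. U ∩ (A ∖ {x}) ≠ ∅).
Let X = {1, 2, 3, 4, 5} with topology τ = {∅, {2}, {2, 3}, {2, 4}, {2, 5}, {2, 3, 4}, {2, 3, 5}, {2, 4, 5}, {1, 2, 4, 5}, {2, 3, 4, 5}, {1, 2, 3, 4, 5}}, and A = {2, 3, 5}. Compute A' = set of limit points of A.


A' = {1, 3, 4, 5}

For each x ∈ X, list the open sets U ∈ τ with x ∈ U, then check whether U ∩ (A ∖ {x}) ≠ ∅ for every such U.
  x = 1: opens ∋ x are {1, 2, 4, 5}, {1, 2, 3, 4, 5}; each meets A ∖ {1}, so x IS a limit point.
  x = 2: open {2} ∋ x has {2} ∩ (A ∖ {2}) = ∅, so x is NOT a limit point.
  x = 3: opens ∋ x are {2, 3}, {2, 3, 4}, {2, 3, 5}, {2, 3, 4, 5}, {1, 2, 3, 4, 5}; each meets A ∖ {3}, so x IS a limit point.
  x = 4: opens ∋ x are {2, 4}, {2, 3, 4}, {2, 4, 5}, {1, 2, 4, 5}, {2, 3, 4, 5}, {1, 2, 3, 4, 5}; each meets A ∖ {4}, so x IS a limit point.
  x = 5: opens ∋ x are {2, 5}, {2, 3, 5}, {2, 4, 5}, {1, 2, 4, 5}, {2, 3, 4, 5}, {1, 2, 3, 4, 5}; each meets A ∖ {5}, so x IS a limit point.
Collecting: A' = {1, 3, 4, 5}.
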